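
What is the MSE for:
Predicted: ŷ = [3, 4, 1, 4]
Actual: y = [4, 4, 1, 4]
MSE = 0.25

MSE = (1/4)((3-4)² + (4-4)² + (1-1)² + (4-4)²) = (1/4)(1 + 0 + 0 + 0) = 0.25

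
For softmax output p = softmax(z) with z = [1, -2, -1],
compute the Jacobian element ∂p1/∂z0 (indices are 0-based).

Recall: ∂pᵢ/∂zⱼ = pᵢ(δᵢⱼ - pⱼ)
∂p1/∂z0 = -0.03545

p = softmax(z) = [0.8438, 0.04201, 0.1142]
p1 = 0.04201, p0 = 0.8438

∂p1/∂z0 = -p1 × p0 = -0.04201 × 0.8438 = -0.03545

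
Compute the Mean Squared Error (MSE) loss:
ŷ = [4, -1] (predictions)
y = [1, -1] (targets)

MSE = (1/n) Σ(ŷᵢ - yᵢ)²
MSE = 4.5

MSE = (1/2)((4-1)² + (-1--1)²) = (1/2)(9 + 0) = 4.5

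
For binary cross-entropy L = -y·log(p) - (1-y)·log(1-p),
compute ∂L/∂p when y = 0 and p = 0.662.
∂L/∂p = 2.959

∂L/∂p = -y/p + (1-y)/(1-p) = 0 + 1/0.338 = 2.959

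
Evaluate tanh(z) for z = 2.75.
0.9919

tanh(2.75) = (e^(2.75) - e^(-2.75))/(e^(2.75) + e^(-2.75)) = 0.9919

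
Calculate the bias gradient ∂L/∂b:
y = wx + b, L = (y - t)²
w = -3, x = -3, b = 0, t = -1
∂L/∂b = 20

y = wx + b = (-3)(-3) + 0 = 9
∂L/∂y = 2(y - t) = 2(9 - -1) = 20
∂y/∂b = 1
∂L/∂b = ∂L/∂y · ∂y/∂b = 20 × 1 = 20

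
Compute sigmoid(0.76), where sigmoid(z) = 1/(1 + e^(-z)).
0.6814

sigmoid(0.76) = 1/(1 + e^(-0.76)) = 1/(1 + 0.4677) = 0.6814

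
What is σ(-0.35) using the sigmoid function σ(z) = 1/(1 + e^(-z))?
0.4134

sigmoid(-0.35) = 1/(1 + e^(0.35)) = 1/(1 + 1.419) = 0.4134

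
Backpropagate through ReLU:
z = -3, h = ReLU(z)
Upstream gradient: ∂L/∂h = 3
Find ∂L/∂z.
∂L/∂z = 0

h = ReLU(-3) = 0
Since z < 0: ∂h/∂z = 0
∂L/∂z = ∂L/∂h · ∂h/∂z = 3 × 0 = 0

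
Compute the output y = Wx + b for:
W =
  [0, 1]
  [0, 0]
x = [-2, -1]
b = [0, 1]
y = [-1, 1]

Wx = [0×-2 + 1×-1, 0×-2 + 0×-1]
   = [-1, 0]
y = Wx + b = [-1 + 0, 0 + 1] = [-1, 1]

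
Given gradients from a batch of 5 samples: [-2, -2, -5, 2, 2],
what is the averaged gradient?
Average gradient = -1

Average = (1/5)(-2 + -2 + -5 + 2 + 2) = -5/5 = -1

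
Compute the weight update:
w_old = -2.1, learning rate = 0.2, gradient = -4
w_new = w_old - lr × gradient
w_new = -1.3

w_new = w - η·∂L/∂w = -2.1 - 0.2×(-4) = -2.1 - (-0.8) = -1.3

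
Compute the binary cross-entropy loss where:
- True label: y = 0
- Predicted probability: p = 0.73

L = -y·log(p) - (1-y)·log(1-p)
L = 1.309

L = -0·log(0.73) - 1·log(0.27) = -log(0.27) = 1.309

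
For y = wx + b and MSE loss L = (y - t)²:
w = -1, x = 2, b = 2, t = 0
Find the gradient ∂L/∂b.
∂L/∂b = 0

y = wx + b = (-1)(2) + 2 = 0
∂L/∂y = 2(y - t) = 2(0 - 0) = 0
∂y/∂b = 1
∂L/∂b = ∂L/∂y · ∂y/∂b = 0 × 1 = 0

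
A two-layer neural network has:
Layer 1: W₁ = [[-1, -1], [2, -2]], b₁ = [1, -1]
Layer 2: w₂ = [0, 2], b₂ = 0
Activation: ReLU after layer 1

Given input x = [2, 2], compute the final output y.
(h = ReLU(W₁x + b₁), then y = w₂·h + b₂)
y = 0

Layer 1 pre-activation: z₁ = [-3, -1]
After ReLU: h = [0, 0]
Layer 2 output: y = 0×0 + 2×0 + 0 = 0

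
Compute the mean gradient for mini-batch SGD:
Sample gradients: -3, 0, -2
Average gradient = -1.667

Average = (1/3)(-3 + 0 + -2) = -5/3 = -1.667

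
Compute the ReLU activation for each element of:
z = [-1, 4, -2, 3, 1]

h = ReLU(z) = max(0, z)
h = [0, 4, 0, 3, 1]

ReLU applied element-wise: max(0,-1)=0, max(0,4)=4, max(0,-2)=0, max(0,3)=3, max(0,1)=1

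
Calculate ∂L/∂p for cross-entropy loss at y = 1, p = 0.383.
∂L/∂p = -2.611

∂L/∂p = -y/p + (1-y)/(1-p) = -1/0.383 + 0 = -2.611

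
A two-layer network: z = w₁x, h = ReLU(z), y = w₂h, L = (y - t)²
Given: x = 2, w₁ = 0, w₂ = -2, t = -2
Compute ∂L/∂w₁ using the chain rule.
∂L/∂w₁ = 0

Forward pass:
z = w₁x = 0×2 = 0
h = ReLU(0) = 0
y = w₂h = -2×0 = 0

Backward pass:
∂L/∂y = 2(y - t) = 2(0 - -2) = 4
∂y/∂h = w₂ = -2
∂h/∂z = 0 (ReLU derivative)
∂z/∂w₁ = x = 2

∂L/∂w₁ = 4 × -2 × 0 × 2 = 0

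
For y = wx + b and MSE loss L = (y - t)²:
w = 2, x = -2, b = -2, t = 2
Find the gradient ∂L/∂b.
∂L/∂b = -16

y = wx + b = (2)(-2) + -2 = -6
∂L/∂y = 2(y - t) = 2(-6 - 2) = -16
∂y/∂b = 1
∂L/∂b = ∂L/∂y · ∂y/∂b = -16 × 1 = -16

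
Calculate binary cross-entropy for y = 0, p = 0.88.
L = 2.12

L = -0·log(0.88) - 1·log(0.12) = -log(0.12) = 2.12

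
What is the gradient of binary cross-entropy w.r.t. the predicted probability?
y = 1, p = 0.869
∂L/∂p = -1.151

∂L/∂p = -y/p + (1-y)/(1-p) = -1/0.869 + 0 = -1.151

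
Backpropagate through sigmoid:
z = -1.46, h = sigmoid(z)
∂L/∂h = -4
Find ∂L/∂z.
∂L/∂z = -0.6118

σ(-1.46) = 0.1885
σ'(-1.46) = σ(-1.46)(1 - σ(-1.46)) = 0.1885 × 0.8115 = 0.1529
∂L/∂z = ∂L/∂h · σ'(z) = -4 × 0.1529 = -0.6118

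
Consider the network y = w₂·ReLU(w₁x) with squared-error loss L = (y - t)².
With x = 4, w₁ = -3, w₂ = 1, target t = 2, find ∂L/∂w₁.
∂L/∂w₁ = 0

Forward pass:
z = w₁x = -3×4 = -12
h = ReLU(-12) = 0
y = w₂h = 1×0 = 0

Backward pass:
∂L/∂y = 2(y - t) = 2(0 - 2) = -4
∂y/∂h = w₂ = 1
∂h/∂z = 0 (ReLU derivative)
∂z/∂w₁ = x = 4

∂L/∂w₁ = -4 × 1 × 0 × 4 = 0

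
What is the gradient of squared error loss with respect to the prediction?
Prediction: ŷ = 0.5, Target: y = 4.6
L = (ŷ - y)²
∂L/∂ŷ = -8.2

∂L/∂ŷ = 2(ŷ - y) = 2(0.5 - 4.6) = 2(-4.1) = -8.2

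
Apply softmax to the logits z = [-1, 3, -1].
p = [0.0177, 0.9647, 0.0177]

exp(z) = [0.3679, 20.09, 0.3679]
Sum = 20.82
p = [0.0177, 0.9647, 0.0177]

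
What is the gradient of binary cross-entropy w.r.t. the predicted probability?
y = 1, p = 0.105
∂L/∂p = -9.524

∂L/∂p = -y/p + (1-y)/(1-p) = -1/0.105 + 0 = -9.524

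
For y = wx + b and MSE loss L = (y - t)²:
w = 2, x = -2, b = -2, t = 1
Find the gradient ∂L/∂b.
∂L/∂b = -14

y = wx + b = (2)(-2) + -2 = -6
∂L/∂y = 2(y - t) = 2(-6 - 1) = -14
∂y/∂b = 1
∂L/∂b = ∂L/∂y · ∂y/∂b = -14 × 1 = -14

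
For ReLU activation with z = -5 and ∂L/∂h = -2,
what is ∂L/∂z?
∂L/∂z = 0

h = ReLU(-5) = 0
Since z < 0: ∂h/∂z = 0
∂L/∂z = ∂L/∂h · ∂h/∂z = -2 × 0 = 0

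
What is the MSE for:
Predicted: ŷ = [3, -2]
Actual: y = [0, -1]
MSE = 5

MSE = (1/2)((3-0)² + (-2--1)²) = (1/2)(9 + 1) = 5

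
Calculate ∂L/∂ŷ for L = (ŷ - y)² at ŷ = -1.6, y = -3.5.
∂L/∂ŷ = 3.8

∂L/∂ŷ = 2(ŷ - y) = 2(-1.6 - -3.5) = 2(1.9) = 3.8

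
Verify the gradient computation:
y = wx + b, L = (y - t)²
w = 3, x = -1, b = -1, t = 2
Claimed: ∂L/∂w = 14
Incorrect

y = (3)(-1) + -1 = -4
∂L/∂y = 2(y - t) = 2(-4 - 2) = -12
∂y/∂w = x = -1
∂L/∂w = -12 × -1 = 12

Claimed value: 14
Incorrect: The correct gradient is 12.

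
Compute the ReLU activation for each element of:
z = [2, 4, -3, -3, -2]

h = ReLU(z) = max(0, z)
h = [2, 4, 0, 0, 0]

ReLU applied element-wise: max(0,2)=2, max(0,4)=4, max(0,-3)=0, max(0,-3)=0, max(0,-2)=0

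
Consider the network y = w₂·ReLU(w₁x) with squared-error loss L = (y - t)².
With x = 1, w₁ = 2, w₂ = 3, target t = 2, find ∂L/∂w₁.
∂L/∂w₁ = 24

Forward pass:
z = w₁x = 2×1 = 2
h = ReLU(2) = 2
y = w₂h = 3×2 = 6

Backward pass:
∂L/∂y = 2(y - t) = 2(6 - 2) = 8
∂y/∂h = w₂ = 3
∂h/∂z = 1 (ReLU derivative)
∂z/∂w₁ = x = 1

∂L/∂w₁ = 8 × 3 × 1 × 1 = 24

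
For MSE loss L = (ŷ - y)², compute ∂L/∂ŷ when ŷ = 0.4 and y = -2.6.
∂L/∂ŷ = 6.0

∂L/∂ŷ = 2(ŷ - y) = 2(0.4 - -2.6) = 2(3.0) = 6.0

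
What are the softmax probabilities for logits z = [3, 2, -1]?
p = [0.7214, 0.2654, 0.0132]

exp(z) = [20.09, 7.389, 0.3679]
Sum = 27.84
p = [0.7214, 0.2654, 0.0132]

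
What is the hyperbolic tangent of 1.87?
0.9536

tanh(1.87) = (e^(1.87) - e^(-1.87))/(e^(1.87) + e^(-1.87)) = 0.9536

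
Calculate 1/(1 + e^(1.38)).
0.201

sigmoid(-1.38) = 1/(1 + e^(1.38)) = 1/(1 + 3.975) = 0.201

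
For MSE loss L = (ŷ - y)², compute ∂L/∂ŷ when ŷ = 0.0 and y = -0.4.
∂L/∂ŷ = 0.8

∂L/∂ŷ = 2(ŷ - y) = 2(0.0 - -0.4) = 2(0.4) = 0.8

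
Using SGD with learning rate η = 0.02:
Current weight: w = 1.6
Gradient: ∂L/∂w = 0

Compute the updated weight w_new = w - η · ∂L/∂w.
w_new = 1.6

w_new = w - η·∂L/∂w = 1.6 - 0.02×(0) = 1.6 - (0) = 1.6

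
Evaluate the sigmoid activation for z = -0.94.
0.2809

sigmoid(-0.94) = 1/(1 + e^(0.94)) = 1/(1 + 2.56) = 0.2809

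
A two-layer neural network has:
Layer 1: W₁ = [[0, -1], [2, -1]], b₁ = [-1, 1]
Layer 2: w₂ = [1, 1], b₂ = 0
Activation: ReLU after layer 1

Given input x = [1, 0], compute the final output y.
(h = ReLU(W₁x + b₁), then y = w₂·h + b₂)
y = 3

Layer 1 pre-activation: z₁ = [-1, 3]
After ReLU: h = [0, 3]
Layer 2 output: y = 1×0 + 1×3 + 0 = 3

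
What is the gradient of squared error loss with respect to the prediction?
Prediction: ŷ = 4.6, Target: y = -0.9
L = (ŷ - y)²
∂L/∂ŷ = 11.0

∂L/∂ŷ = 2(ŷ - y) = 2(4.6 - -0.9) = 2(5.5) = 11.0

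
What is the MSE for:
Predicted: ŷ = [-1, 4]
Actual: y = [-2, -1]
MSE = 13

MSE = (1/2)((-1--2)² + (4--1)²) = (1/2)(1 + 25) = 13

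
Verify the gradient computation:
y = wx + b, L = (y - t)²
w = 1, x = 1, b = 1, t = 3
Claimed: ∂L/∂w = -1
Incorrect

y = (1)(1) + 1 = 2
∂L/∂y = 2(y - t) = 2(2 - 3) = -2
∂y/∂w = x = 1
∂L/∂w = -2 × 1 = -2

Claimed value: -1
Incorrect: The correct gradient is -2.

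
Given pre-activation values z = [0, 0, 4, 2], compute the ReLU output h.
h = [0, 0, 4, 2]

ReLU applied element-wise: max(0,0)=0, max(0,0)=0, max(0,4)=4, max(0,2)=2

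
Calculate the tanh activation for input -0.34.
-0.3275

tanh(-0.34) = (e^(-0.34) - e^(0.34))/(e^(-0.34) + e^(0.34)) = -0.3275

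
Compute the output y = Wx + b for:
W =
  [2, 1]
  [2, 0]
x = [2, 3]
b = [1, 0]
y = [8, 4]

Wx = [2×2 + 1×3, 2×2 + 0×3]
   = [7, 4]
y = Wx + b = [7 + 1, 4 + 0] = [8, 4]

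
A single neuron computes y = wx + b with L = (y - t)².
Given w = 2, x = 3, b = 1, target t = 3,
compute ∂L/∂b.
∂L/∂b = 8

y = wx + b = (2)(3) + 1 = 7
∂L/∂y = 2(y - t) = 2(7 - 3) = 8
∂y/∂b = 1
∂L/∂b = ∂L/∂y · ∂y/∂b = 8 × 1 = 8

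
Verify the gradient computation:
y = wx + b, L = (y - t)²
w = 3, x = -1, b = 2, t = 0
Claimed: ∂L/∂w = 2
Correct

y = (3)(-1) + 2 = -1
∂L/∂y = 2(y - t) = 2(-1 - 0) = -2
∂y/∂w = x = -1
∂L/∂w = -2 × -1 = 2

Claimed value: 2
Correct: The correct gradient is 2.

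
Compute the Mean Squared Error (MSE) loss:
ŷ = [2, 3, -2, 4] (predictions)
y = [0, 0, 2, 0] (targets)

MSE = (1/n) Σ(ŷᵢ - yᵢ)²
MSE = 11.25

MSE = (1/4)((2-0)² + (3-0)² + (-2-2)² + (4-0)²) = (1/4)(4 + 9 + 16 + 16) = 11.25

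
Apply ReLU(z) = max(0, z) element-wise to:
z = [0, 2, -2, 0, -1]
h = [0, 2, 0, 0, 0]

ReLU applied element-wise: max(0,0)=0, max(0,2)=2, max(0,-2)=0, max(0,0)=0, max(0,-1)=0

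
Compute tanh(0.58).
0.5227

tanh(0.58) = (e^(0.58) - e^(-0.58))/(e^(0.58) + e^(-0.58)) = 0.5227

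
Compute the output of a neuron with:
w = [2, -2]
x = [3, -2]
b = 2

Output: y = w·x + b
y = 12

y = (2)(3) + (-2)(-2) + 2 = 12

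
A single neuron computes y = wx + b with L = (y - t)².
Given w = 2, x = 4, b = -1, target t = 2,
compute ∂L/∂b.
∂L/∂b = 10

y = wx + b = (2)(4) + -1 = 7
∂L/∂y = 2(y - t) = 2(7 - 2) = 10
∂y/∂b = 1
∂L/∂b = ∂L/∂y · ∂y/∂b = 10 × 1 = 10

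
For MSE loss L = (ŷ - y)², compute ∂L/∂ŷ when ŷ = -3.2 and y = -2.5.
∂L/∂ŷ = -1.4

∂L/∂ŷ = 2(ŷ - y) = 2(-3.2 - -2.5) = 2(-0.7) = -1.4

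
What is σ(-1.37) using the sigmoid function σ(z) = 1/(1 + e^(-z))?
0.2026

sigmoid(-1.37) = 1/(1 + e^(1.37)) = 1/(1 + 3.935) = 0.2026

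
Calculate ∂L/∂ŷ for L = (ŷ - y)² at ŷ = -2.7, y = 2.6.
∂L/∂ŷ = -10.6

∂L/∂ŷ = 2(ŷ - y) = 2(-2.7 - 2.6) = 2(-5.3) = -10.6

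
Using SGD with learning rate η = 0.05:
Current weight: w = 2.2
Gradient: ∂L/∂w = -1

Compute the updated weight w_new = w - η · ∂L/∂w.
w_new = 2.25

w_new = w - η·∂L/∂w = 2.2 - 0.05×(-1) = 2.2 - (-0.05) = 2.25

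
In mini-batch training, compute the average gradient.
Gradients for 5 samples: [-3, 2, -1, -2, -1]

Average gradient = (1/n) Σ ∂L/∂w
Average gradient = -1

Average = (1/5)(-3 + 2 + -1 + -2 + -1) = -5/5 = -1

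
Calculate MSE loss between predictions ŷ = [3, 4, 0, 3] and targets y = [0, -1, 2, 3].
MSE = 9.5

MSE = (1/4)((3-0)² + (4--1)² + (0-2)² + (3-3)²) = (1/4)(9 + 25 + 4 + 0) = 9.5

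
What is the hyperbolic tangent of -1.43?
-0.8917

tanh(-1.43) = (e^(-1.43) - e^(1.43))/(e^(-1.43) + e^(1.43)) = -0.8917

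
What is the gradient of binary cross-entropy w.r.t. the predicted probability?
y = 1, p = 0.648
∂L/∂p = -1.543

∂L/∂p = -y/p + (1-y)/(1-p) = -1/0.648 + 0 = -1.543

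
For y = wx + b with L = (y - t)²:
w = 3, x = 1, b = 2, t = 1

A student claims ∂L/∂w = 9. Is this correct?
Incorrect

y = (3)(1) + 2 = 5
∂L/∂y = 2(y - t) = 2(5 - 1) = 8
∂y/∂w = x = 1
∂L/∂w = 8 × 1 = 8

Claimed value: 9
Incorrect: The correct gradient is 8.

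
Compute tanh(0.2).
0.1974

tanh(0.2) = (e^(0.2) - e^(-0.2))/(e^(0.2) + e^(-0.2)) = 0.1974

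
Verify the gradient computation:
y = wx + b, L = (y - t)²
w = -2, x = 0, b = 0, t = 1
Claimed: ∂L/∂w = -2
Incorrect

y = (-2)(0) + 0 = 0
∂L/∂y = 2(y - t) = 2(0 - 1) = -2
∂y/∂w = x = 0
∂L/∂w = -2 × 0 = 0

Claimed value: -2
Incorrect: The correct gradient is 0.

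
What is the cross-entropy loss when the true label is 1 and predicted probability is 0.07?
L = 2.659

L = -1·log(0.07) - 0·log(0.93) = -log(0.07) = 2.659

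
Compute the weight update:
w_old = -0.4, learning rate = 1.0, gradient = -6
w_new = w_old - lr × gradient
w_new = 5.6

w_new = w - η·∂L/∂w = -0.4 - 1.0×(-6) = -0.4 - (-6) = 5.6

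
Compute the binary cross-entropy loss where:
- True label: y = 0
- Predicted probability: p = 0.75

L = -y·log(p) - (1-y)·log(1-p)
L = 1.386

L = -0·log(0.75) - 1·log(0.25) = -log(0.25) = 1.386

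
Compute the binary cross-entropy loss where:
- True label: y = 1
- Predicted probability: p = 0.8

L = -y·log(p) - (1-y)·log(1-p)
L = 0.2231

L = -1·log(0.8) - 0·log(0.2) = -log(0.8) = 0.2231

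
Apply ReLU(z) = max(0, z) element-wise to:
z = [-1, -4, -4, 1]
h = [0, 0, 0, 1]

ReLU applied element-wise: max(0,-1)=0, max(0,-4)=0, max(0,-4)=0, max(0,1)=1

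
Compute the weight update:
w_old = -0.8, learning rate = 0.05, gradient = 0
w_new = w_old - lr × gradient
w_new = -0.8

w_new = w - η·∂L/∂w = -0.8 - 0.05×(0) = -0.8 - (0) = -0.8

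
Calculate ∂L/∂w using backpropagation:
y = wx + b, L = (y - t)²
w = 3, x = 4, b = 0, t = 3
∂L/∂w = 72

y = wx + b = (3)(4) + 0 = 12
∂L/∂y = 2(y - t) = 2(12 - 3) = 18
∂y/∂w = x = 4
∂L/∂w = ∂L/∂y · ∂y/∂w = 18 × 4 = 72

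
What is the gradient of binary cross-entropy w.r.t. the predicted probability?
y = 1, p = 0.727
∂L/∂p = -1.376

∂L/∂p = -y/p + (1-y)/(1-p) = -1/0.727 + 0 = -1.376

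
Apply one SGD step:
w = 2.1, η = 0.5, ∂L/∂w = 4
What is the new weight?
w_new = 0.1

w_new = w - η·∂L/∂w = 2.1 - 0.5×(4) = 2.1 - (2) = 0.1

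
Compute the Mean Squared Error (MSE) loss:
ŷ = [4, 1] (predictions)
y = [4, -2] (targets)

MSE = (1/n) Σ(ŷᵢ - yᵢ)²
MSE = 4.5

MSE = (1/2)((4-4)² + (1--2)²) = (1/2)(0 + 9) = 4.5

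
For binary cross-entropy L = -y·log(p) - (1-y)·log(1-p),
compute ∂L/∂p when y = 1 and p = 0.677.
∂L/∂p = -1.477

∂L/∂p = -y/p + (1-y)/(1-p) = -1/0.677 + 0 = -1.477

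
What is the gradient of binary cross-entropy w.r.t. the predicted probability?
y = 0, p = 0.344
∂L/∂p = 1.524

∂L/∂p = -y/p + (1-y)/(1-p) = 0 + 1/0.656 = 1.524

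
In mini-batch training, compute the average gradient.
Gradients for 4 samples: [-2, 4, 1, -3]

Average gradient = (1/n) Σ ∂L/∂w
Average gradient = 0

Average = (1/4)(-2 + 4 + 1 + -3) = 0/4 = 0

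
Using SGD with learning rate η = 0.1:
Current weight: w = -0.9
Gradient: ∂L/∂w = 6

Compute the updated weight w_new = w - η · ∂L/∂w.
w_new = -1.5

w_new = w - η·∂L/∂w = -0.9 - 0.1×(6) = -0.9 - (0.6) = -1.5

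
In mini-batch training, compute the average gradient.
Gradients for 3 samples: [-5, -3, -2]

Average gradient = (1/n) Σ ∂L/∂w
Average gradient = -3.333

Average = (1/3)(-5 + -3 + -2) = -10/3 = -3.333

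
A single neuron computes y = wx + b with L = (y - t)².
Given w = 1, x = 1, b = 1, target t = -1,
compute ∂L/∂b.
∂L/∂b = 6

y = wx + b = (1)(1) + 1 = 2
∂L/∂y = 2(y - t) = 2(2 - -1) = 6
∂y/∂b = 1
∂L/∂b = ∂L/∂y · ∂y/∂b = 6 × 1 = 6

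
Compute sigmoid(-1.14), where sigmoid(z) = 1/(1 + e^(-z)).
0.2423

sigmoid(-1.14) = 1/(1 + e^(1.14)) = 1/(1 + 3.127) = 0.2423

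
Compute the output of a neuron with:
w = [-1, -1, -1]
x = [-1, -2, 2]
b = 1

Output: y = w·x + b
y = 2

y = (-1)(-1) + (-1)(-2) + (-1)(2) + 1 = 2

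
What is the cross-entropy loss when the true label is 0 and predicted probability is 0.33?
L = 0.4005

L = -0·log(0.33) - 1·log(0.67) = -log(0.67) = 0.4005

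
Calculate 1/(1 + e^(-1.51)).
0.8191

sigmoid(1.51) = 1/(1 + e^(-1.51)) = 1/(1 + 0.2209) = 0.8191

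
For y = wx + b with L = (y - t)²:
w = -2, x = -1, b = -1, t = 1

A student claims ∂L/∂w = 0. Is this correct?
Correct

y = (-2)(-1) + -1 = 1
∂L/∂y = 2(y - t) = 2(1 - 1) = 0
∂y/∂w = x = -1
∂L/∂w = 0 × -1 = 0

Claimed value: 0
Correct: The correct gradient is 0.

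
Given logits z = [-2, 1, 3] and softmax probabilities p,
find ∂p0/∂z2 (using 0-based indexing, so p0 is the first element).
∂p0/∂z2 = -0.005166

p = softmax(z) = [0.0059, 0.1185, 0.8756]
p0 = 0.0059, p2 = 0.8756

∂p0/∂z2 = -p0 × p2 = -0.0059 × 0.8756 = -0.005166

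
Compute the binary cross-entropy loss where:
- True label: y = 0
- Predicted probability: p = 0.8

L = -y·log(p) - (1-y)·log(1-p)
L = 1.609

L = -0·log(0.8) - 1·log(0.2) = -log(0.2) = 1.609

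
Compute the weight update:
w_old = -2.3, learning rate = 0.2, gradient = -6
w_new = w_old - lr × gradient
w_new = -1.1

w_new = w - η·∂L/∂w = -2.3 - 0.2×(-6) = -2.3 - (-1.2) = -1.1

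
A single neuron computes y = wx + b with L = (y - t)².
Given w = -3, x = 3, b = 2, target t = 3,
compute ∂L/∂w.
∂L/∂w = -60

y = wx + b = (-3)(3) + 2 = -7
∂L/∂y = 2(y - t) = 2(-7 - 3) = -20
∂y/∂w = x = 3
∂L/∂w = ∂L/∂y · ∂y/∂w = -20 × 3 = -60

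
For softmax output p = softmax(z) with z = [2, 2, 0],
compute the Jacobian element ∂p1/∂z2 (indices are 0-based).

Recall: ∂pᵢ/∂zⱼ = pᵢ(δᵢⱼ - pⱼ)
∂p1/∂z2 = -0.02968

p = softmax(z) = [0.4683, 0.4683, 0.06338]
p1 = 0.4683, p2 = 0.06338

∂p1/∂z2 = -p1 × p2 = -0.4683 × 0.06338 = -0.02968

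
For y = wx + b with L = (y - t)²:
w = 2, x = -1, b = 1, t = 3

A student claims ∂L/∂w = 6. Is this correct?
Incorrect

y = (2)(-1) + 1 = -1
∂L/∂y = 2(y - t) = 2(-1 - 3) = -8
∂y/∂w = x = -1
∂L/∂w = -8 × -1 = 8

Claimed value: 6
Incorrect: The correct gradient is 8.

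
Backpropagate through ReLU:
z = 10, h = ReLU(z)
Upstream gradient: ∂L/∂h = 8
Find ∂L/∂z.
∂L/∂z = 8

h = ReLU(10) = 10
Since z > 0: ∂h/∂z = 1
∂L/∂z = ∂L/∂h · ∂h/∂z = 8 × 1 = 8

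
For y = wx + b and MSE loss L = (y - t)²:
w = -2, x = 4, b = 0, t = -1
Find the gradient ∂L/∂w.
∂L/∂w = -56

y = wx + b = (-2)(4) + 0 = -8
∂L/∂y = 2(y - t) = 2(-8 - -1) = -14
∂y/∂w = x = 4
∂L/∂w = ∂L/∂y · ∂y/∂w = -14 × 4 = -56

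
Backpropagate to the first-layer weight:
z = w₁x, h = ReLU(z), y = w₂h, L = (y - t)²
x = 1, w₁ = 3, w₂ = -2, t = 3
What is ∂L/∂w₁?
∂L/∂w₁ = 36

Forward pass:
z = w₁x = 3×1 = 3
h = ReLU(3) = 3
y = w₂h = -2×3 = -6

Backward pass:
∂L/∂y = 2(y - t) = 2(-6 - 3) = -18
∂y/∂h = w₂ = -2
∂h/∂z = 1 (ReLU derivative)
∂z/∂w₁ = x = 1

∂L/∂w₁ = -18 × -2 × 1 × 1 = 36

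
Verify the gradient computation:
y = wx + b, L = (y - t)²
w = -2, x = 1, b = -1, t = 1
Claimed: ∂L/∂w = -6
Incorrect

y = (-2)(1) + -1 = -3
∂L/∂y = 2(y - t) = 2(-3 - 1) = -8
∂y/∂w = x = 1
∂L/∂w = -8 × 1 = -8

Claimed value: -6
Incorrect: The correct gradient is -8.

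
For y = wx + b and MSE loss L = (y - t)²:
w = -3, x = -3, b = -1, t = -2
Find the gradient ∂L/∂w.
∂L/∂w = -60

y = wx + b = (-3)(-3) + -1 = 8
∂L/∂y = 2(y - t) = 2(8 - -2) = 20
∂y/∂w = x = -3
∂L/∂w = ∂L/∂y · ∂y/∂w = 20 × -3 = -60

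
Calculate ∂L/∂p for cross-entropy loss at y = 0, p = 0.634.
∂L/∂p = 2.732

∂L/∂p = -y/p + (1-y)/(1-p) = 0 + 1/0.366 = 2.732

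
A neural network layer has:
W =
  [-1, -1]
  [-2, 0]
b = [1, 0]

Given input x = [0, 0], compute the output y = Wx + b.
y = [1, 0]

Wx = [-1×0 + -1×0, -2×0 + 0×0]
   = [0, 0]
y = Wx + b = [0 + 1, 0 + 0] = [1, 0]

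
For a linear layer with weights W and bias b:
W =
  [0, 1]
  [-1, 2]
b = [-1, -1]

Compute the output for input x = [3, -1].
y = [-2, -6]

Wx = [0×3 + 1×-1, -1×3 + 2×-1]
   = [-1, -5]
y = Wx + b = [-1 + -1, -5 + -1] = [-2, -6]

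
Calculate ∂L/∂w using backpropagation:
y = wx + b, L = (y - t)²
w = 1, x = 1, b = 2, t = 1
∂L/∂w = 4

y = wx + b = (1)(1) + 2 = 3
∂L/∂y = 2(y - t) = 2(3 - 1) = 4
∂y/∂w = x = 1
∂L/∂w = ∂L/∂y · ∂y/∂w = 4 × 1 = 4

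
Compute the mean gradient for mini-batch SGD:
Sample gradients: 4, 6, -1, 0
Average gradient = 2.25

Average = (1/4)(4 + 6 + -1 + 0) = 9/4 = 2.25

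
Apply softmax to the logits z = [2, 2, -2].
p = [0.4955, 0.4955, 0.0091]

exp(z) = [7.389, 7.389, 0.1353]
Sum = 14.91
p = [0.4955, 0.4955, 0.0091]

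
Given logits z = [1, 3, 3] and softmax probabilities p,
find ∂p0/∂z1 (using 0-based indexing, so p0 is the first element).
∂p0/∂z1 = -0.02968

p = softmax(z) = [0.06338, 0.4683, 0.4683]
p0 = 0.06338, p1 = 0.4683

∂p0/∂z1 = -p0 × p1 = -0.06338 × 0.4683 = -0.02968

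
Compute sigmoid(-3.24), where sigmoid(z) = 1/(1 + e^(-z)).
0.03769

sigmoid(-3.24) = 1/(1 + e^(3.24)) = 1/(1 + 25.53) = 0.03769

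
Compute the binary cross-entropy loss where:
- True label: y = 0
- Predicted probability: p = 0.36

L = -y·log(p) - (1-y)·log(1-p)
L = 0.4463

L = -0·log(0.36) - 1·log(0.64) = -log(0.64) = 0.4463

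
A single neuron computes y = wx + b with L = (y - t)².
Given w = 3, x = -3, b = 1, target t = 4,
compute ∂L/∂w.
∂L/∂w = 72

y = wx + b = (3)(-3) + 1 = -8
∂L/∂y = 2(y - t) = 2(-8 - 4) = -24
∂y/∂w = x = -3
∂L/∂w = ∂L/∂y · ∂y/∂w = -24 × -3 = 72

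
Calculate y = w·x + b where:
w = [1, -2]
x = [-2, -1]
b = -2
y = -2

y = (1)(-2) + (-2)(-1) + -2 = -2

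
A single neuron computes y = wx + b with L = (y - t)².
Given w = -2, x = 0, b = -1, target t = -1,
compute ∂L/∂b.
∂L/∂b = 0

y = wx + b = (-2)(0) + -1 = -1
∂L/∂y = 2(y - t) = 2(-1 - -1) = 0
∂y/∂b = 1
∂L/∂b = ∂L/∂y · ∂y/∂b = 0 × 1 = 0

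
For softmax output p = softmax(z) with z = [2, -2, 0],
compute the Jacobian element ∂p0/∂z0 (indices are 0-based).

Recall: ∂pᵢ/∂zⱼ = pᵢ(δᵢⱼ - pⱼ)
∂p0/∂z0 = 0.1154

p = softmax(z) = [0.8668, 0.01588, 0.1173]
p0 = 0.8668

∂p0/∂z0 = p0(1 - p0) = 0.8668 × (1 - 0.8668) = 0.1154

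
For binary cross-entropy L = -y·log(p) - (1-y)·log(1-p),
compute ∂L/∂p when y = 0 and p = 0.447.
∂L/∂p = 1.808

∂L/∂p = -y/p + (1-y)/(1-p) = 0 + 1/0.553 = 1.808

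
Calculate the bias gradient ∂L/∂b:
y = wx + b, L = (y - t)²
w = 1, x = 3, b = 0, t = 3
∂L/∂b = 0

y = wx + b = (1)(3) + 0 = 3
∂L/∂y = 2(y - t) = 2(3 - 3) = 0
∂y/∂b = 1
∂L/∂b = ∂L/∂y · ∂y/∂b = 0 × 1 = 0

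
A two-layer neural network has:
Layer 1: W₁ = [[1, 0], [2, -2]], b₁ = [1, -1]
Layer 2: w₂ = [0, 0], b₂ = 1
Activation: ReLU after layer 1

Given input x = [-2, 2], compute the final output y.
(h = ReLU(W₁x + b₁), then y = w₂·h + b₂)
y = 1

Layer 1 pre-activation: z₁ = [-1, -9]
After ReLU: h = [0, 0]
Layer 2 output: y = 0×0 + 0×0 + 1 = 1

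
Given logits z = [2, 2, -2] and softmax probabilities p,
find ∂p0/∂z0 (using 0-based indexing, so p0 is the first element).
∂p0/∂z0 = 0.25

p = softmax(z) = [0.4955, 0.4955, 0.009075]
p0 = 0.4955

∂p0/∂z0 = p0(1 - p0) = 0.4955 × (1 - 0.4955) = 0.25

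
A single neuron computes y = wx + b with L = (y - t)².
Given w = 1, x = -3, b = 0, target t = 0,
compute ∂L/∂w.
∂L/∂w = 18

y = wx + b = (1)(-3) + 0 = -3
∂L/∂y = 2(y - t) = 2(-3 - 0) = -6
∂y/∂w = x = -3
∂L/∂w = ∂L/∂y · ∂y/∂w = -6 × -3 = 18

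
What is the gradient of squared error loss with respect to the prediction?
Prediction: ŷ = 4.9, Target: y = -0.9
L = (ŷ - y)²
∂L/∂ŷ = 11.6

∂L/∂ŷ = 2(ŷ - y) = 2(4.9 - -0.9) = 2(5.8) = 11.6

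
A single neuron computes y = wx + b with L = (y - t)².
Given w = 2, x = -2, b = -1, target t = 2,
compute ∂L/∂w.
∂L/∂w = 28

y = wx + b = (2)(-2) + -1 = -5
∂L/∂y = 2(y - t) = 2(-5 - 2) = -14
∂y/∂w = x = -2
∂L/∂w = ∂L/∂y · ∂y/∂w = -14 × -2 = 28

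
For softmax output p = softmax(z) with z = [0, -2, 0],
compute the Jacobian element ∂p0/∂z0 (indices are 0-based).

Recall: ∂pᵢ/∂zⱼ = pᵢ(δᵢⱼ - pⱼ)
∂p0/∂z0 = 0.249

p = softmax(z) = [0.4683, 0.06338, 0.4683]
p0 = 0.4683

∂p0/∂z0 = p0(1 - p0) = 0.4683 × (1 - 0.4683) = 0.249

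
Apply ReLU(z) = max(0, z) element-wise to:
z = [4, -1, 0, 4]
h = [4, 0, 0, 4]

ReLU applied element-wise: max(0,4)=4, max(0,-1)=0, max(0,0)=0, max(0,4)=4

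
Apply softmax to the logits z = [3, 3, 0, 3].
p = [0.3279, 0.3279, 0.0163, 0.3279]

exp(z) = [20.09, 20.09, 1, 20.09]
Sum = 61.26
p = [0.3279, 0.3279, 0.0163, 0.3279]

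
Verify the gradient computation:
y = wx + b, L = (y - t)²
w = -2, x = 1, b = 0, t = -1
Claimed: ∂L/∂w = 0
Incorrect

y = (-2)(1) + 0 = -2
∂L/∂y = 2(y - t) = 2(-2 - -1) = -2
∂y/∂w = x = 1
∂L/∂w = -2 × 1 = -2

Claimed value: 0
Incorrect: The correct gradient is -2.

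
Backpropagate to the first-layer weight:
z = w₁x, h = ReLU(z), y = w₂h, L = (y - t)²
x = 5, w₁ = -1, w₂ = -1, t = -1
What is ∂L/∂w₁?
∂L/∂w₁ = 0

Forward pass:
z = w₁x = -1×5 = -5
h = ReLU(-5) = 0
y = w₂h = -1×0 = 0

Backward pass:
∂L/∂y = 2(y - t) = 2(0 - -1) = 2
∂y/∂h = w₂ = -1
∂h/∂z = 0 (ReLU derivative)
∂z/∂w₁ = x = 5

∂L/∂w₁ = 2 × -1 × 0 × 5 = 0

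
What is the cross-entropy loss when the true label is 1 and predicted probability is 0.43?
L = 0.844

L = -1·log(0.43) - 0·log(0.57) = -log(0.43) = 0.844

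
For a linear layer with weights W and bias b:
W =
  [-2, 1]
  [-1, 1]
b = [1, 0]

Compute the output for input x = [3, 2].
y = [-3, -1]

Wx = [-2×3 + 1×2, -1×3 + 1×2]
   = [-4, -1]
y = Wx + b = [-4 + 1, -1 + 0] = [-3, -1]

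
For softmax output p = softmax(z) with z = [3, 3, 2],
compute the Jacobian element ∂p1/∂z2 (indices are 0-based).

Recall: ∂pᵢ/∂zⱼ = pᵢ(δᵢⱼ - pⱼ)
∂p1/∂z2 = -0.06561

p = softmax(z) = [0.4223, 0.4223, 0.1554]
p1 = 0.4223, p2 = 0.1554

∂p1/∂z2 = -p1 × p2 = -0.4223 × 0.1554 = -0.06561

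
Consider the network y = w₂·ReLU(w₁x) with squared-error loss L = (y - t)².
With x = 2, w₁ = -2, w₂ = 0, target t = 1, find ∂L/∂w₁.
∂L/∂w₁ = 0

Forward pass:
z = w₁x = -2×2 = -4
h = ReLU(-4) = 0
y = w₂h = 0×0 = 0

Backward pass:
∂L/∂y = 2(y - t) = 2(0 - 1) = -2
∂y/∂h = w₂ = 0
∂h/∂z = 0 (ReLU derivative)
∂z/∂w₁ = x = 2

∂L/∂w₁ = -2 × 0 × 0 × 2 = 0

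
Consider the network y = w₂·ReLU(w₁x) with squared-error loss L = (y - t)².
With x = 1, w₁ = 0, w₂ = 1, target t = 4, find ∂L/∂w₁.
∂L/∂w₁ = 0

Forward pass:
z = w₁x = 0×1 = 0
h = ReLU(0) = 0
y = w₂h = 1×0 = 0

Backward pass:
∂L/∂y = 2(y - t) = 2(0 - 4) = -8
∂y/∂h = w₂ = 1
∂h/∂z = 0 (ReLU derivative)
∂z/∂w₁ = x = 1

∂L/∂w₁ = -8 × 1 × 0 × 1 = 0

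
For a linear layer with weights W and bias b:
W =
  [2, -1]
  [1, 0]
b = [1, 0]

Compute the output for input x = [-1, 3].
y = [-4, -1]

Wx = [2×-1 + -1×3, 1×-1 + 0×3]
   = [-5, -1]
y = Wx + b = [-5 + 1, -1 + 0] = [-4, -1]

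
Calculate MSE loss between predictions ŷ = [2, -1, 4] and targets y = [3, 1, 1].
MSE = 4.667

MSE = (1/3)((2-3)² + (-1-1)² + (4-1)²) = (1/3)(1 + 4 + 9) = 4.667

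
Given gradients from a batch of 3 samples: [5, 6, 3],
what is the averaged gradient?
Average gradient = 4.667

Average = (1/3)(5 + 6 + 3) = 14/3 = 4.667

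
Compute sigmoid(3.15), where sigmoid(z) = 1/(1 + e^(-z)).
0.9589

sigmoid(3.15) = 1/(1 + e^(-3.15)) = 1/(1 + 0.04285) = 0.9589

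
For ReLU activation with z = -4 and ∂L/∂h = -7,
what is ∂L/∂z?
∂L/∂z = 0

h = ReLU(-4) = 0
Since z < 0: ∂h/∂z = 0
∂L/∂z = ∂L/∂h · ∂h/∂z = -7 × 0 = 0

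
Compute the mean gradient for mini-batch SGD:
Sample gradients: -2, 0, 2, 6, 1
Average gradient = 1.4

Average = (1/5)(-2 + 0 + 2 + 6 + 1) = 7/5 = 1.4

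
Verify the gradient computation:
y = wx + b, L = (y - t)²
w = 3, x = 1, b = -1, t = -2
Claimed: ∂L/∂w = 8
Correct

y = (3)(1) + -1 = 2
∂L/∂y = 2(y - t) = 2(2 - -2) = 8
∂y/∂w = x = 1
∂L/∂w = 8 × 1 = 8

Claimed value: 8
Correct: The correct gradient is 8.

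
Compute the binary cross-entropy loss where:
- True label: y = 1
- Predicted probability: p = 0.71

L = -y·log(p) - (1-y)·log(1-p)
L = 0.3425

L = -1·log(0.71) - 0·log(0.29) = -log(0.71) = 0.3425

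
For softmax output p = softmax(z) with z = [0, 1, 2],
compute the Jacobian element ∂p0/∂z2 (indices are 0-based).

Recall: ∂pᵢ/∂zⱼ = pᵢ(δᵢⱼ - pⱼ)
∂p0/∂z2 = -0.05989

p = softmax(z) = [0.09003, 0.2447, 0.6652]
p0 = 0.09003, p2 = 0.6652

∂p0/∂z2 = -p0 × p2 = -0.09003 × 0.6652 = -0.05989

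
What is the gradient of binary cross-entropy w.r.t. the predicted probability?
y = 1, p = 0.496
∂L/∂p = -2.016

∂L/∂p = -y/p + (1-y)/(1-p) = -1/0.496 + 0 = -2.016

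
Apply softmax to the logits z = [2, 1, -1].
p = [0.7054, 0.2595, 0.0351]

exp(z) = [7.389, 2.718, 0.3679]
Sum = 10.48
p = [0.7054, 0.2595, 0.0351]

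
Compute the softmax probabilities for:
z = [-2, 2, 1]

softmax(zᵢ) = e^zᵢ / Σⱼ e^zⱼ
p = [0.0132, 0.7214, 0.2654]

exp(z) = [0.1353, 7.389, 2.718]
Sum = 10.24
p = [0.0132, 0.7214, 0.2654]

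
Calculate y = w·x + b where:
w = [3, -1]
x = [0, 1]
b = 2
y = 1

y = (3)(0) + (-1)(1) + 2 = 1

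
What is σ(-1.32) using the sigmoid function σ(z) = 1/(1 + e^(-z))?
0.2108

sigmoid(-1.32) = 1/(1 + e^(1.32)) = 1/(1 + 3.743) = 0.2108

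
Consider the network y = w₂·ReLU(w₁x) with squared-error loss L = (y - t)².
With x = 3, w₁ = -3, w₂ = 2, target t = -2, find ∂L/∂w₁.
∂L/∂w₁ = 0

Forward pass:
z = w₁x = -3×3 = -9
h = ReLU(-9) = 0
y = w₂h = 2×0 = 0

Backward pass:
∂L/∂y = 2(y - t) = 2(0 - -2) = 4
∂y/∂h = w₂ = 2
∂h/∂z = 0 (ReLU derivative)
∂z/∂w₁ = x = 3

∂L/∂w₁ = 4 × 2 × 0 × 3 = 0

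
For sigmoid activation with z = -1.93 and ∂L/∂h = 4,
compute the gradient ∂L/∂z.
∂L/∂z = 0.4427

σ(-1.93) = 0.1268
σ'(-1.93) = σ(-1.93)(1 - σ(-1.93)) = 0.1268 × 0.8732 = 0.1107
∂L/∂z = ∂L/∂h · σ'(z) = 4 × 0.1107 = 0.4427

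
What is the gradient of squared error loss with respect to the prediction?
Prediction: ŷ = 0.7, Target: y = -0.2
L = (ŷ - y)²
∂L/∂ŷ = 1.8

∂L/∂ŷ = 2(ŷ - y) = 2(0.7 - -0.2) = 2(0.9) = 1.8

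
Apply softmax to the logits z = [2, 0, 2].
p = [0.4683, 0.0634, 0.4683]

exp(z) = [7.389, 1, 7.389]
Sum = 15.78
p = [0.4683, 0.0634, 0.4683]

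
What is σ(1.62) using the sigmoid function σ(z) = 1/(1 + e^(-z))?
0.8348

sigmoid(1.62) = 1/(1 + e^(-1.62)) = 1/(1 + 0.1979) = 0.8348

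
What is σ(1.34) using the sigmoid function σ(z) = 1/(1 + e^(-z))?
0.7925

sigmoid(1.34) = 1/(1 + e^(-1.34)) = 1/(1 + 0.2618) = 0.7925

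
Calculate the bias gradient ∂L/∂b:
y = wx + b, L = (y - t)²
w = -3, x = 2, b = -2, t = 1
∂L/∂b = -18

y = wx + b = (-3)(2) + -2 = -8
∂L/∂y = 2(y - t) = 2(-8 - 1) = -18
∂y/∂b = 1
∂L/∂b = ∂L/∂y · ∂y/∂b = -18 × 1 = -18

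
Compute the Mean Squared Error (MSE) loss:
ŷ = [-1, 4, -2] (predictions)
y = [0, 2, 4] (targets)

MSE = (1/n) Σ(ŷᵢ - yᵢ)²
MSE = 13.67

MSE = (1/3)((-1-0)² + (4-2)² + (-2-4)²) = (1/3)(1 + 4 + 36) = 13.67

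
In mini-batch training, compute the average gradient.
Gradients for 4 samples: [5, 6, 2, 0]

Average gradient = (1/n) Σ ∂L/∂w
Average gradient = 3.25

Average = (1/4)(5 + 6 + 2 + 0) = 13/4 = 3.25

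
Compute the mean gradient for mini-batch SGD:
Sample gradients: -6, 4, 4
Average gradient = 0.6667

Average = (1/3)(-6 + 4 + 4) = 2/3 = 0.6667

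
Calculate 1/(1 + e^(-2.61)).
0.9315

sigmoid(2.61) = 1/(1 + e^(-2.61)) = 1/(1 + 0.07353) = 0.9315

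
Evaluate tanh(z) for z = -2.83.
-0.9931

tanh(-2.83) = (e^(-2.83) - e^(2.83))/(e^(-2.83) + e^(2.83)) = -0.9931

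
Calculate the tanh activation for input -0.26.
-0.2543

tanh(-0.26) = (e^(-0.26) - e^(0.26))/(e^(-0.26) + e^(0.26)) = -0.2543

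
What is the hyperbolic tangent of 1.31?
0.8643

tanh(1.31) = (e^(1.31) - e^(-1.31))/(e^(1.31) + e^(-1.31)) = 0.8643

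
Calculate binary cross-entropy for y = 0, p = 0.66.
L = 1.079

L = -0·log(0.66) - 1·log(0.34) = -log(0.34) = 1.079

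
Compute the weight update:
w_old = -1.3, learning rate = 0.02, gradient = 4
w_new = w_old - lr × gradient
w_new = -1.38

w_new = w - η·∂L/∂w = -1.3 - 0.02×(4) = -1.3 - (0.08) = -1.38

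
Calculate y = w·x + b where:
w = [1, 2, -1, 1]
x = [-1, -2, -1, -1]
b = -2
y = -7

y = (1)(-1) + (2)(-2) + (-1)(-1) + (1)(-1) + -2 = -7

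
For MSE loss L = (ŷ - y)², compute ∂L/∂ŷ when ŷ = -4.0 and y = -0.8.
∂L/∂ŷ = -6.4

∂L/∂ŷ = 2(ŷ - y) = 2(-4.0 - -0.8) = 2(-3.2) = -6.4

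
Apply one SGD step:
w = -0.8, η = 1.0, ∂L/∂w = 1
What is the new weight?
w_new = -1.8

w_new = w - η·∂L/∂w = -0.8 - 1.0×(1) = -0.8 - (1) = -1.8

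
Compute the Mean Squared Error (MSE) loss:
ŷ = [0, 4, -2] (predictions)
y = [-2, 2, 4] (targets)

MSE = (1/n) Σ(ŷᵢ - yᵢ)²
MSE = 14.67

MSE = (1/3)((0--2)² + (4-2)² + (-2-4)²) = (1/3)(4 + 4 + 36) = 14.67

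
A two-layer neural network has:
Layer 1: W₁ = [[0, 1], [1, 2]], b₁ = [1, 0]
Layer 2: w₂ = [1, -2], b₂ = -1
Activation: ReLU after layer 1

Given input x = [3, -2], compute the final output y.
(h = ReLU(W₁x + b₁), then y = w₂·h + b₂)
y = -1

Layer 1 pre-activation: z₁ = [-1, -1]
After ReLU: h = [0, 0]
Layer 2 output: y = 1×0 + -2×0 + -1 = -1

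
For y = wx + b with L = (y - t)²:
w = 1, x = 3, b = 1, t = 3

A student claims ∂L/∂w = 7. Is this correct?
Incorrect

y = (1)(3) + 1 = 4
∂L/∂y = 2(y - t) = 2(4 - 3) = 2
∂y/∂w = x = 3
∂L/∂w = 2 × 3 = 6

Claimed value: 7
Incorrect: The correct gradient is 6.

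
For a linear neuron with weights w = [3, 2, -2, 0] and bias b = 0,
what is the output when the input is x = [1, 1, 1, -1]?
y = 3

y = (3)(1) + (2)(1) + (-2)(1) + (0)(-1) + 0 = 3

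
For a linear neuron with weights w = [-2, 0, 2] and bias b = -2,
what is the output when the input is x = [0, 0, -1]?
y = -4

y = (-2)(0) + (0)(0) + (2)(-1) + -2 = -4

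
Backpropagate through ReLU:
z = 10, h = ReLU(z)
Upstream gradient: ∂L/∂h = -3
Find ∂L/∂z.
∂L/∂z = -3

h = ReLU(10) = 10
Since z > 0: ∂h/∂z = 1
∂L/∂z = ∂L/∂h · ∂h/∂z = -3 × 1 = -3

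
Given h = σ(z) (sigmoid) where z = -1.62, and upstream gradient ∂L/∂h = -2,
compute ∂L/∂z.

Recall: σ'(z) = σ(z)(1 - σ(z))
∂L/∂z = -0.2758

σ(-1.62) = 0.1652
σ'(-1.62) = σ(-1.62)(1 - σ(-1.62)) = 0.1652 × 0.8348 = 0.1379
∂L/∂z = ∂L/∂h · σ'(z) = -2 × 0.1379 = -0.2758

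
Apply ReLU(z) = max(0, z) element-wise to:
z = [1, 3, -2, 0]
h = [1, 3, 0, 0]

ReLU applied element-wise: max(0,1)=1, max(0,3)=3, max(0,-2)=0, max(0,0)=0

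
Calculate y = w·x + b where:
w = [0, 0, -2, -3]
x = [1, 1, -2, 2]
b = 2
y = 0

y = (0)(1) + (0)(1) + (-2)(-2) + (-3)(2) + 2 = 0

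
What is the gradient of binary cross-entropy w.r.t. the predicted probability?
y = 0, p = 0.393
∂L/∂p = 1.647

∂L/∂p = -y/p + (1-y)/(1-p) = 0 + 1/0.607 = 1.647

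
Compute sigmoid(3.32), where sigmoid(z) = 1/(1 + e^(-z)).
0.9651

sigmoid(3.32) = 1/(1 + e^(-3.32)) = 1/(1 + 0.03615) = 0.9651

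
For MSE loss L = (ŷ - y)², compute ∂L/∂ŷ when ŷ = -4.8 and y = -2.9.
∂L/∂ŷ = -3.8

∂L/∂ŷ = 2(ŷ - y) = 2(-4.8 - -2.9) = 2(-1.9) = -3.8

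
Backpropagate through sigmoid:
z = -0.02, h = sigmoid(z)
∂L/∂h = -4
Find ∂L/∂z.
∂L/∂z = -0.9999

σ(-0.02) = 0.495
σ'(-0.02) = σ(-0.02)(1 - σ(-0.02)) = 0.495 × 0.505 = 0.25
∂L/∂z = ∂L/∂h · σ'(z) = -4 × 0.25 = -0.9999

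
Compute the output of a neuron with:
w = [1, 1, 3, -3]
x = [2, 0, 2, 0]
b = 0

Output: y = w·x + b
y = 8

y = (1)(2) + (1)(0) + (3)(2) + (-3)(0) + 0 = 8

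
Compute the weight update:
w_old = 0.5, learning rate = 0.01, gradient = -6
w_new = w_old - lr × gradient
w_new = 0.56

w_new = w - η·∂L/∂w = 0.5 - 0.01×(-6) = 0.5 - (-0.06) = 0.56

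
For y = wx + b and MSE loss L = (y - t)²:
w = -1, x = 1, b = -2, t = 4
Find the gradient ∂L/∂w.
∂L/∂w = -14

y = wx + b = (-1)(1) + -2 = -3
∂L/∂y = 2(y - t) = 2(-3 - 4) = -14
∂y/∂w = x = 1
∂L/∂w = ∂L/∂y · ∂y/∂w = -14 × 1 = -14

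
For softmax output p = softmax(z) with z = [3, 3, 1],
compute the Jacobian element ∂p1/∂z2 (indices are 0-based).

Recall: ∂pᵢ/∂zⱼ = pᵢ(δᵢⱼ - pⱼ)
∂p1/∂z2 = -0.02968

p = softmax(z) = [0.4683, 0.4683, 0.06338]
p1 = 0.4683, p2 = 0.06338

∂p1/∂z2 = -p1 × p2 = -0.4683 × 0.06338 = -0.02968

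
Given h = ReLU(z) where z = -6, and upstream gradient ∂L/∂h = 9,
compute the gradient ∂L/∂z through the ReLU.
∂L/∂z = 0

h = ReLU(-6) = 0
Since z < 0: ∂h/∂z = 0
∂L/∂z = ∂L/∂h · ∂h/∂z = 9 × 0 = 0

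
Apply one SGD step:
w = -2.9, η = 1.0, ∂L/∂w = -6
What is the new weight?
w_new = 3.1

w_new = w - η·∂L/∂w = -2.9 - 1.0×(-6) = -2.9 - (-6) = 3.1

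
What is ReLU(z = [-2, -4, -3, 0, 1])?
h = [0, 0, 0, 0, 1]

ReLU applied element-wise: max(0,-2)=0, max(0,-4)=0, max(0,-3)=0, max(0,0)=0, max(0,1)=1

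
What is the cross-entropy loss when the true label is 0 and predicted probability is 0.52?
L = 0.734

L = -0·log(0.52) - 1·log(0.48) = -log(0.48) = 0.734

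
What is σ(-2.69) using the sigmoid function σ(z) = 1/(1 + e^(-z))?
0.06357

sigmoid(-2.69) = 1/(1 + e^(2.69)) = 1/(1 + 14.73) = 0.06357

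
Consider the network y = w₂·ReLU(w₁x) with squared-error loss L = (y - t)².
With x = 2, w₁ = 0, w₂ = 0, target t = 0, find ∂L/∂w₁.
∂L/∂w₁ = 0

Forward pass:
z = w₁x = 0×2 = 0
h = ReLU(0) = 0
y = w₂h = 0×0 = 0

Backward pass:
∂L/∂y = 2(y - t) = 2(0 - 0) = 0
∂y/∂h = w₂ = 0
∂h/∂z = 0 (ReLU derivative)
∂z/∂w₁ = x = 2

∂L/∂w₁ = 0 × 0 × 0 × 2 = 0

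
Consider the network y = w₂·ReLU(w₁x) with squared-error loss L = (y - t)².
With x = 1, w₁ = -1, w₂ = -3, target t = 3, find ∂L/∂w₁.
∂L/∂w₁ = 0

Forward pass:
z = w₁x = -1×1 = -1
h = ReLU(-1) = 0
y = w₂h = -3×0 = 0

Backward pass:
∂L/∂y = 2(y - t) = 2(0 - 3) = -6
∂y/∂h = w₂ = -3
∂h/∂z = 0 (ReLU derivative)
∂z/∂w₁ = x = 1

∂L/∂w₁ = -6 × -3 × 0 × 1 = 0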